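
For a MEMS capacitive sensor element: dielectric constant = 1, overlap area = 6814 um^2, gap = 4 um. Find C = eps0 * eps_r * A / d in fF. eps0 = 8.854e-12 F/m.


Step 1: Convert area to m^2: A = 6814e-12 m^2
Step 2: Convert gap to m: d = 4e-6 m
Step 3: C = eps0 * eps_r * A / d
C = 8.854e-12 * 1 * 6814e-12 / 4e-6
Step 4: Convert to fF (multiply by 1e15).
C = 15.08 fF


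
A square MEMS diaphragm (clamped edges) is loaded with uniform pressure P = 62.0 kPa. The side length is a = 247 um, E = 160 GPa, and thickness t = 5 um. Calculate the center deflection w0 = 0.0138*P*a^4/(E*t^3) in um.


Step 1: Convert pressure to compatible units (E is in GPa, so P in GPa).
P = 62.0 kPa = 62.0e-6 GPa
Step 2: Compute numerator: 0.0138 * P * a^4.
a^4 = 247^4 = 3722098081
numerator = 0.0138 * 62.0e-6 * 3722098081 = 3.18463e+03
Step 3: Compute denominator: E * t^3 = 160 * 5^3 = 20000
Step 4: w0 = numerator / denominator = 3.18463e+03 / 20000 = 0.1592 um


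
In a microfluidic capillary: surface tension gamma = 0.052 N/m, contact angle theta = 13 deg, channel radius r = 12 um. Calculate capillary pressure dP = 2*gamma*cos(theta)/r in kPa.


Step 1: cos(13 deg) = 0.9744
Step 2: Convert r to m: r = 12e-6 m
Step 3: dP = 2 * 0.052 * 0.9744 / 12e-6 = 8444.8 Pa
Step 4: Convert Pa to kPa (divide by 1000).
dP = 8.44 kPa


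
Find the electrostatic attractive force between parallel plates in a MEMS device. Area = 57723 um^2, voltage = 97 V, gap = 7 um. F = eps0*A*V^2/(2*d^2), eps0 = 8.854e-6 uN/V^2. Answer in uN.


Step 1: Identify parameters.
eps0 = 8.854e-6 uN/V^2, A = 57723 um^2, V = 97 V, d = 7 um
Step 2: Compute V^2 = 97^2 = 9409
Step 3: Compute d^2 = 7^2 = 49
Step 4: F = 0.5 * 8.854e-6 * 57723 * 9409 / 49
F = 49.069 uN


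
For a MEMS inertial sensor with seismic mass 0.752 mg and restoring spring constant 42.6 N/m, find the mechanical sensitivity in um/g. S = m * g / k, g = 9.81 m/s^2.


Step 1: Convert mass: m = 0.752 mg = 7.52e-07 kg
Step 2: S = m * g / k = 7.52e-07 * 9.81 / 42.6
Step 3: S = 1.73e-07 m/g
Step 4: Convert to um/g: S = 0.173 um/g


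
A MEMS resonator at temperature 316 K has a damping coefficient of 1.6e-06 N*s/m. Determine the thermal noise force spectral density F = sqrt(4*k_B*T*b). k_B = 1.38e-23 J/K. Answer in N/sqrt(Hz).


Step 1: Compute 4 * k_B * T * b
= 4 * 1.38e-23 * 316 * 1.6e-06
= 2.7909e-26 N^2/Hz
Step 2: F_noise = sqrt(2.7909e-26)
F_noise = 1.67e-13 N/sqrt(Hz)


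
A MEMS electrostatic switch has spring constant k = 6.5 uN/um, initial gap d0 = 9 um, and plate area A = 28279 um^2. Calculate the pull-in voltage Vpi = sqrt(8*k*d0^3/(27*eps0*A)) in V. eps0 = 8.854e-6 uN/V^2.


Step 1: Compute numerator: 8 * k * d0^3 = 8 * 6.5 * 9^3 = 37908.0
Step 2: Compute denominator: 27 * eps0 * A = 27 * 8.854e-6 * 28279 = 6.760321
Step 3: Vpi = sqrt(37908.0 / 6.760321)
Vpi = 74.88 V


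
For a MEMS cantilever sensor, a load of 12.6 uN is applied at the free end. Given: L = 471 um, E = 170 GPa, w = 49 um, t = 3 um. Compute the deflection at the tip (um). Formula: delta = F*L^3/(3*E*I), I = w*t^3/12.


Step 1: Calculate the second moment of area.
I = w * t^3 / 12 = 49 * 3^3 / 12 = 110.25 um^4
Step 2: Convert E to consistent units (1 GPa = 1000 uN/um^2).
E = 170 GPa = 170000 uN/um^2
Step 3: Calculate tip deflection.
delta = F * L^3 / (3 * E * I)
delta = 12.6 * 471^3 / (3 * 170000 * 110.25)
delta = 23.4145 um


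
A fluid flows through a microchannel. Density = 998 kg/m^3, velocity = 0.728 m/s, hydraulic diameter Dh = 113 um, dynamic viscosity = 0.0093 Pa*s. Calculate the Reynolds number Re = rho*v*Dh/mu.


Step 1: Convert Dh to meters: Dh = 113e-6 m
Step 2: Re = rho * v * Dh / mu
Re = 998 * 0.728 * 113e-6 / 0.0093
Re = 8.828


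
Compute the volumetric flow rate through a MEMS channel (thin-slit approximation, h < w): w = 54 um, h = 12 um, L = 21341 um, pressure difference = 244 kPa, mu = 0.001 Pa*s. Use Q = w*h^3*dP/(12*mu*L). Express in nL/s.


Step 1: Convert all dimensions to SI (meters).
w = 54e-6 m, h = 12e-6 m, L = 21341e-6 m, dP = 244e3 Pa
Step 2: Q = w * h^3 * dP / (12 * mu * L)
Q = 54e-6 * (12e-6)^3 * 244e3 / (12 * 0.001 * 21341e-6) = 8.890605e-11 m^3/s
Step 3: Convert Q from m^3/s to nL/s (1 m^3 = 1e12 nL, so multiply by 1e12).
Q = 88.906 nL/s


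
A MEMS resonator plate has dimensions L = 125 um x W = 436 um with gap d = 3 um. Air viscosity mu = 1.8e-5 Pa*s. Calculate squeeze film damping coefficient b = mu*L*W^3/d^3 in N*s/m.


Step 1: Convert to SI.
L = 125e-6 m, W = 436e-6 m, d = 3e-6 m
Step 2: W^3 = (436e-6)^3 = 8.29e-11 m^3
Step 3: d^3 = (3e-6)^3 = 2.70e-17 m^3
Step 4: b = 1.8e-5 * 125e-6 * 8.29e-11 / 2.70e-17
b = 6.91e-03 N*s/m


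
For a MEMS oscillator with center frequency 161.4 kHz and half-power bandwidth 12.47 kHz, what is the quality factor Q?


Step 1: Q = f0 / bandwidth
Step 2: Q = 161.4 / 12.47
Q = 12.9


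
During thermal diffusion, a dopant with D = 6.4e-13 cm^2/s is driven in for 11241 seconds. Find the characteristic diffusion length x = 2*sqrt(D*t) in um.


Step 1: Compute D*t = 6.4e-13 * 11241 = 7.19424e-09 cm^2
Step 2: sqrt(D*t) = 8.48189e-05 cm
Step 3: x = 2 * 8.48189e-05 cm = 1.696378e-04 cm
Step 4: Convert to um (1 cm = 1e4 um): x = 1.696 um


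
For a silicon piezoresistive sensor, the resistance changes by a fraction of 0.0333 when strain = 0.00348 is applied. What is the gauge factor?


Step 1: Identify values.
dR/R = 0.0333, strain = 0.00348
Step 2: GF = (dR/R) / strain = 0.0333 / 0.00348
GF = 9.6


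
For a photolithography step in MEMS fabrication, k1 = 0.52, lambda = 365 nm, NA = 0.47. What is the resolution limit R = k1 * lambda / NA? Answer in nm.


Step 1: Identify values: k1 = 0.52, lambda = 365 nm, NA = 0.47
Step 2: R = k1 * lambda / NA
R = 0.52 * 365 / 0.47
R = 403.8 nm


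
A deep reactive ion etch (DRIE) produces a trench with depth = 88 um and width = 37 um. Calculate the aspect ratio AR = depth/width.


Step 1: AR = depth / width
Step 2: AR = 88 / 37
AR = 2.4


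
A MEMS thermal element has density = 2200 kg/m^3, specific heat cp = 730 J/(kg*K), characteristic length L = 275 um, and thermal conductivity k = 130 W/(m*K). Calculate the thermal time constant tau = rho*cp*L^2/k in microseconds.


Step 1: Convert L to m: L = 275e-6 m
Step 2: L^2 = (275e-6)^2 = 7.5625e-08 m^2
Step 3: tau = 2200 * 730 * 7.5625e-08 / 130 = 9.342596e-04 s
Step 4: Convert to microseconds (multiply by 1e6).
tau = 934.26 us


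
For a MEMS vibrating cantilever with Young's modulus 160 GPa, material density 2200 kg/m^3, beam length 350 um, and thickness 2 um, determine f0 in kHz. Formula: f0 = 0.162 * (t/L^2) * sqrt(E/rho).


Step 1: Convert units to SI.
t_SI = 2e-6 m, L_SI = 350e-6 m
Step 2: Calculate sqrt(E/rho).
sqrt(160e9 / 2200) = 8528.03 m/s
Step 3: Compute f0.
f0 = 0.162 * 2e-6 / (350e-6)^2 * 8528.03 = 22555.8 Hz = 22.56 kHz


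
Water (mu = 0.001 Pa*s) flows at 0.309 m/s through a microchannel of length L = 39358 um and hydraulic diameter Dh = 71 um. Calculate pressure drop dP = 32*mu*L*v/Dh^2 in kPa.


Step 1: Convert to SI: L = 39358e-6 m, Dh = 71e-6 m
Step 2: dP = 32 * 0.001 * 39358e-6 * 0.309 / (71e-6)^2
Step 3: dP = 77201.33 Pa
Step 4: Convert to kPa: dP = 77.2 kPa


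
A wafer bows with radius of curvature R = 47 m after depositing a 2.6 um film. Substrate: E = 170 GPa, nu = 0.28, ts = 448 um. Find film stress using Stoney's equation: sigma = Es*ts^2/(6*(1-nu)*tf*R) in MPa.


Step 1: Compute numerator: Es * ts^2 = 170 * 448^2 = 34119680 (GPa*um^2)
Step 2: Compute denominator (R in um): 6*(1-nu)*tf*R = 6*0.72*2.6*47e6 = 527904000.0 (um^2)
Step 3: sigma (GPa) = 34119680 / 527904000.0 = 6.4632e-02 GPa
Step 4: Convert to MPa (x1000): sigma = 64.6 MPa


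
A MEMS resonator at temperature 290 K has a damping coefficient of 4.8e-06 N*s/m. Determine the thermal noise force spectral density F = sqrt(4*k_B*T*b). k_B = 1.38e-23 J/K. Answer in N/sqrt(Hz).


Step 1: Compute 4 * k_B * T * b
= 4 * 1.38e-23 * 290 * 4.8e-06
= 7.6838e-26 N^2/Hz
Step 2: F_noise = sqrt(7.6838e-26)
F_noise = 2.77e-13 N/sqrt(Hz)


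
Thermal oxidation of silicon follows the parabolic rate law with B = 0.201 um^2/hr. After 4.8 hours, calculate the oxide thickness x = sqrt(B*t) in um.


Step 1: Compute B*t = 0.201 * 4.8 = 0.9648
Step 2: x = sqrt(0.9648)
x = 0.982 um


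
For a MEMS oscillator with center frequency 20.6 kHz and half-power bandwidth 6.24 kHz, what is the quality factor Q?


Step 1: Q = f0 / bandwidth
Step 2: Q = 20.6 / 6.24
Q = 3.3


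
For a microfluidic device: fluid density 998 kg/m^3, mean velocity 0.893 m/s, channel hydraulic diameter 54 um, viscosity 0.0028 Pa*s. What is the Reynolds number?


Step 1: Convert Dh to meters: Dh = 54e-6 m
Step 2: Re = rho * v * Dh / mu
Re = 998 * 0.893 * 54e-6 / 0.0028
Re = 17.188


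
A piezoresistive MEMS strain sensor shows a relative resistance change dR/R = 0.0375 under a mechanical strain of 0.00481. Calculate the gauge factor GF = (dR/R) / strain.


Step 1: Identify values.
dR/R = 0.0375, strain = 0.00481
Step 2: GF = (dR/R) / strain = 0.0375 / 0.00481
GF = 7.8


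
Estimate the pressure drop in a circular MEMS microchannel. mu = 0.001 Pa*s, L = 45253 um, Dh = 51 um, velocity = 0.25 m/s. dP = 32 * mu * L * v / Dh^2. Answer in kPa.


Step 1: Convert to SI: L = 45253e-6 m, Dh = 51e-6 m
Step 2: dP = 32 * 0.001 * 45253e-6 * 0.25 / (51e-6)^2
Step 3: dP = 139186.47 Pa
Step 4: Convert to kPa: dP = 139.19 kPa


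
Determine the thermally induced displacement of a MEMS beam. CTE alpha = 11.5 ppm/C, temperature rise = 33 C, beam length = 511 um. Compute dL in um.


Step 1: Convert CTE: alpha = 11.5 ppm/C = 11.5e-6 /C
Step 2: dL = 11.5e-6 * 33 * 511
dL = 0.1939 um


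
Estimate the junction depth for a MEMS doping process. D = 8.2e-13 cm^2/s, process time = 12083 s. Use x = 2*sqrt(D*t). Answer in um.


Step 1: Compute D*t = 8.2e-13 * 12083 = 9.90806e-09 cm^2
Step 2: sqrt(D*t) = 9.95392e-05 cm
Step 3: x = 2 * 9.95392e-05 cm = 1.990784e-04 cm
Step 4: Convert to um (1 cm = 1e4 um): x = 1.991 um


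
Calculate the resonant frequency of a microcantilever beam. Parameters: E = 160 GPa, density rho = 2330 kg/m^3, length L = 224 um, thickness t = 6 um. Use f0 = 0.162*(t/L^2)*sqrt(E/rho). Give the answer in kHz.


Step 1: Convert units to SI.
t_SI = 6e-6 m, L_SI = 224e-6 m
Step 2: Calculate sqrt(E/rho).
sqrt(160e9 / 2330) = 8286.71 m/s
Step 3: Compute f0.
f0 = 0.162 * 6e-6 / (224e-6)^2 * 8286.71 = 160528.6 Hz = 160.53 kHz


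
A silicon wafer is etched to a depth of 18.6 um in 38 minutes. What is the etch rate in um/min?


Step 1: Etch rate = depth / time
Step 2: rate = 18.6 / 38
rate = 0.489 um/min


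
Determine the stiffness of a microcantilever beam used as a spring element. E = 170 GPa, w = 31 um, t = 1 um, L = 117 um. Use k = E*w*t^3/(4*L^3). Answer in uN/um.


Step 1: Convert E to consistent units (1 GPa = 1000 uN/um^2).
E = 170 GPa = 170000 uN/um^2
Step 2: Compute t^3 = 1^3 = 1
Step 3: Compute L^3 = 117^3 = 1601613
Step 4: k = 170000 * 31 * 1 / (4 * 1601613)
k = 0.8226 uN/um


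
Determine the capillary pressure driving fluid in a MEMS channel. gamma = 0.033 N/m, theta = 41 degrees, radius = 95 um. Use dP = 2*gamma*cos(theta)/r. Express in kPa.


Step 1: cos(41 deg) = 0.7547
Step 2: Convert r to m: r = 95e-6 m
Step 3: dP = 2 * 0.033 * 0.7547 / 95e-6 = 524.3 Pa
Step 4: Convert Pa to kPa (divide by 1000).
dP = 0.52 kPa


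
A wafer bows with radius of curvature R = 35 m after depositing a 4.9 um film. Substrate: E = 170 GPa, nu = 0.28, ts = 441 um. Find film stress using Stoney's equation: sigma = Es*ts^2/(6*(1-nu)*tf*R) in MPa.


Step 1: Compute numerator: Es * ts^2 = 170 * 441^2 = 33061770 (GPa*um^2)
Step 2: Compute denominator (R in um): 6*(1-nu)*tf*R = 6*0.72*4.9*35e6 = 740880000.0 (um^2)
Step 3: sigma (GPa) = 33061770 / 740880000.0 = 4.4625e-02 GPa
Step 4: Convert to MPa (x1000): sigma = 44.6 MPa


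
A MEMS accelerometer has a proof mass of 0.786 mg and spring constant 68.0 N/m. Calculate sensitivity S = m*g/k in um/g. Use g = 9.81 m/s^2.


Step 1: Convert mass: m = 0.786 mg = 7.86e-07 kg
Step 2: S = m * g / k = 7.86e-07 * 9.81 / 68.0
Step 3: S = 1.13e-07 m/g
Step 4: Convert to um/g: S = 0.113 um/g


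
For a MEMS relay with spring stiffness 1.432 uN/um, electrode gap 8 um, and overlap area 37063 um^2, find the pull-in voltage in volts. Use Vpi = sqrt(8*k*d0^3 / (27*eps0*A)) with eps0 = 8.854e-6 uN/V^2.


Step 1: Compute numerator: 8 * k * d0^3 = 8 * 1.432 * 8^3 = 5865.472
Step 2: Compute denominator: 27 * eps0 * A = 27 * 8.854e-6 * 37063 = 8.860207
Step 3: Vpi = sqrt(5865.472 / 8.860207)
Vpi = 25.73 V


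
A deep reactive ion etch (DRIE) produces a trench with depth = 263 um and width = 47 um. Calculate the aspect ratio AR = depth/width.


Step 1: AR = depth / width
Step 2: AR = 263 / 47
AR = 5.6


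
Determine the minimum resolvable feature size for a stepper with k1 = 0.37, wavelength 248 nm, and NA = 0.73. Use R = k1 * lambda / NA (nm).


Step 1: Identify values: k1 = 0.37, lambda = 248 nm, NA = 0.73
Step 2: R = k1 * lambda / NA
R = 0.37 * 248 / 0.73
R = 125.7 nm


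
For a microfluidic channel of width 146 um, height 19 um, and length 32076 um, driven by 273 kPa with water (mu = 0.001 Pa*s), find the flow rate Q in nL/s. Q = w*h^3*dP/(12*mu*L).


Step 1: Convert all dimensions to SI (meters).
w = 146e-6 m, h = 19e-6 m, L = 32076e-6 m, dP = 273e3 Pa
Step 2: Q = w * h^3 * dP / (12 * mu * L)
Q = 146e-6 * (19e-6)^3 * 273e3 / (12 * 0.001 * 32076e-6) = 7.1025591e-10 m^3/s
Step 3: Convert Q from m^3/s to nL/s (1 m^3 = 1e12 nL, so multiply by 1e12).
Q = 710.256 nL/s


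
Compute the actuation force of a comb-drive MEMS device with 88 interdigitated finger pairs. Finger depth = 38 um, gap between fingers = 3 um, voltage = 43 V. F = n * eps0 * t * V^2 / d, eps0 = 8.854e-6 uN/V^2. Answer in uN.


Step 1: Parameters: n=88, eps0=8.854e-6 uN/V^2, t=38 um, V=43 V, d=3 um
Step 2: V^2 = 1849
Step 3: F = 88 * 8.854e-6 * 38 * 1849 / 3
F = 18.248 uN


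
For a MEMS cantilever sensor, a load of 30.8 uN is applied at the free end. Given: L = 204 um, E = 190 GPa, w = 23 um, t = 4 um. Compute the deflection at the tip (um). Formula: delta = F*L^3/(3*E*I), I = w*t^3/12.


Step 1: Calculate the second moment of area.
I = w * t^3 / 12 = 23 * 4^3 / 12 = 122.6667 um^4
Step 2: Convert E to consistent units (1 GPa = 1000 uN/um^2).
E = 190 GPa = 190000 uN/um^2
Step 3: Calculate tip deflection.
delta = F * L^3 / (3 * E * I)
delta = 30.8 * 204^3 / (3 * 190000 * 122.6667)
delta = 3.7397 um


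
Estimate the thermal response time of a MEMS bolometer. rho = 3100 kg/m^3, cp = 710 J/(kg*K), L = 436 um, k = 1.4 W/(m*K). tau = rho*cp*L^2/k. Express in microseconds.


Step 1: Convert L to m: L = 436e-6 m
Step 2: L^2 = (436e-6)^2 = 1.90096e-07 m^2
Step 3: tau = 3100 * 710 * 1.90096e-07 / 1.4 = 2.9885806857e-01 s
Step 4: Convert to microseconds (multiply by 1e6).
tau = 298858.069 us


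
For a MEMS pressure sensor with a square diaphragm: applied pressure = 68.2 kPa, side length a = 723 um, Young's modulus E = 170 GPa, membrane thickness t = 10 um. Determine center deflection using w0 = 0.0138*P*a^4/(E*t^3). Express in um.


Step 1: Convert pressure to compatible units (E is in GPa, so P in GPa).
P = 68.2 kPa = 68.2e-6 GPa
Step 2: Compute numerator: 0.0138 * P * a^4.
a^4 = 723^4 = 273245607441
numerator = 0.0138 * 68.2e-6 * 273245607441 = 2.571678e+05
Step 3: Compute denominator: E * t^3 = 170 * 10^3 = 170000
Step 4: w0 = numerator / denominator = 2.571678e+05 / 170000 = 1.5128 um


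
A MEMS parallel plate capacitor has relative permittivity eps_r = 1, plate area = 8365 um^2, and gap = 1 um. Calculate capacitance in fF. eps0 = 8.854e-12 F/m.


Step 1: Convert area to m^2: A = 8365e-12 m^2
Step 2: Convert gap to m: d = 1e-6 m
Step 3: C = eps0 * eps_r * A / d
C = 8.854e-12 * 1 * 8365e-12 / 1e-6
Step 4: Convert to fF (multiply by 1e15).
C = 74.06 fF


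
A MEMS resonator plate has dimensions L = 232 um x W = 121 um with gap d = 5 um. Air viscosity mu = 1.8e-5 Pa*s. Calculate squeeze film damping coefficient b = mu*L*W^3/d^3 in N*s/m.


Step 1: Convert to SI.
L = 232e-6 m, W = 121e-6 m, d = 5e-6 m
Step 2: W^3 = (121e-6)^3 = 1.77e-12 m^3
Step 3: d^3 = (5e-6)^3 = 1.25e-16 m^3
Step 4: b = 1.8e-5 * 232e-6 * 1.77e-12 / 1.25e-16
b = 5.92e-05 N*s/m


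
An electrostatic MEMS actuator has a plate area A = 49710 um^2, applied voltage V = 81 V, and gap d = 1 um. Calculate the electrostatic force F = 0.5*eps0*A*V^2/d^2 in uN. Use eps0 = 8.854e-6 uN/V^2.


Step 1: Identify parameters.
eps0 = 8.854e-6 uN/V^2, A = 49710 um^2, V = 81 V, d = 1 um
Step 2: Compute V^2 = 81^2 = 6561
Step 3: Compute d^2 = 1^2 = 1
Step 4: F = 0.5 * 8.854e-6 * 49710 * 6561 / 1
F = 1443.854 uN


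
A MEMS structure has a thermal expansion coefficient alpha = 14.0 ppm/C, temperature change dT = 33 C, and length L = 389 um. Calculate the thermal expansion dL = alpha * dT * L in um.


Step 1: Convert CTE: alpha = 14.0 ppm/C = 14.0e-6 /C
Step 2: dL = 14.0e-6 * 33 * 389
dL = 0.1797 um


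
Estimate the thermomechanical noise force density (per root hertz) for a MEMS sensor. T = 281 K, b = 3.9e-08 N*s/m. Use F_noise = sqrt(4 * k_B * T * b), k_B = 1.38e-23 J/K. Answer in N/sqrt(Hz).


Step 1: Compute 4 * k_B * T * b
= 4 * 1.38e-23 * 281 * 3.9e-08
= 6.0494e-28 N^2/Hz
Step 2: F_noise = sqrt(6.0494e-28)
F_noise = 2.46e-14 N/sqrt(Hz)


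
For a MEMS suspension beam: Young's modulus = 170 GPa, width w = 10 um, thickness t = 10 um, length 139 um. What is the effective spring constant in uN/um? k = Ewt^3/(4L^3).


Step 1: Convert E to consistent units (1 GPa = 1000 uN/um^2).
E = 170 GPa = 170000 uN/um^2
Step 2: Compute t^3 = 10^3 = 1000
Step 3: Compute L^3 = 139^3 = 2685619
Step 4: k = 170000 * 10 * 1000 / (4 * 2685619)
k = 158.2503 uN/um


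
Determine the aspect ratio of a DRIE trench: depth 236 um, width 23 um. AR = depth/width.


Step 1: AR = depth / width
Step 2: AR = 236 / 23
AR = 10.3


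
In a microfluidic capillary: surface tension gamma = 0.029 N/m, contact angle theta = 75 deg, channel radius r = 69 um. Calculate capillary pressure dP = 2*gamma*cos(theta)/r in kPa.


Step 1: cos(75 deg) = 0.2588
Step 2: Convert r to m: r = 69e-6 m
Step 3: dP = 2 * 0.029 * 0.2588 / 69e-6 = 217.5 Pa
Step 4: Convert Pa to kPa (divide by 1000).
dP = 0.22 kPa


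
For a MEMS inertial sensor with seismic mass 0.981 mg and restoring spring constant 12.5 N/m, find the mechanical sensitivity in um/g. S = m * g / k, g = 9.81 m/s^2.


Step 1: Convert mass: m = 0.981 mg = 9.81e-07 kg
Step 2: S = m * g / k = 9.81e-07 * 9.81 / 12.5
Step 3: S = 7.70e-07 m/g
Step 4: Convert to um/g: S = 0.77 um/g


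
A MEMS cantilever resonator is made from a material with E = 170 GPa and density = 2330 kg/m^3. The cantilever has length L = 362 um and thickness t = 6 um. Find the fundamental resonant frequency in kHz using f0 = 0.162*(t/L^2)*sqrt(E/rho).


Step 1: Convert units to SI.
t_SI = 6e-6 m, L_SI = 362e-6 m
Step 2: Calculate sqrt(E/rho).
sqrt(170e9 / 2330) = 8541.74 m/s
Step 3: Compute f0.
f0 = 0.162 * 6e-6 / (362e-6)^2 * 8541.74 = 63357.1 Hz = 63.36 kHz


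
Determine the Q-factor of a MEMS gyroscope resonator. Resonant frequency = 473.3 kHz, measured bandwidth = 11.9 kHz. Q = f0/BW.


Step 1: Q = f0 / bandwidth
Step 2: Q = 473.3 / 11.9
Q = 39.8


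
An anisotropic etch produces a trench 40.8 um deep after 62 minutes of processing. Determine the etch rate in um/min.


Step 1: Etch rate = depth / time
Step 2: rate = 40.8 / 62
rate = 0.658 um/min


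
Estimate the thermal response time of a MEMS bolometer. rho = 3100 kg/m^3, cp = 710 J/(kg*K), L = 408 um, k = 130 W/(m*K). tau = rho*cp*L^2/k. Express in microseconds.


Step 1: Convert L to m: L = 408e-6 m
Step 2: L^2 = (408e-6)^2 = 1.66464e-07 m^2
Step 3: tau = 3100 * 710 * 1.66464e-07 / 130 = 2.81836357e-03 s
Step 4: Convert to microseconds (multiply by 1e6).
tau = 2818.364 us


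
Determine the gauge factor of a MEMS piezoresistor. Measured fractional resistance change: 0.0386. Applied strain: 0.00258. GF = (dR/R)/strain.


Step 1: Identify values.
dR/R = 0.0386, strain = 0.00258
Step 2: GF = (dR/R) / strain = 0.0386 / 0.00258
GF = 15.0


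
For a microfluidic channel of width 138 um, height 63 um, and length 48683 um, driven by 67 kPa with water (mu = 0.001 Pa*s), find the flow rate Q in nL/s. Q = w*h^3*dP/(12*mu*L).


Step 1: Convert all dimensions to SI (meters).
w = 138e-6 m, h = 63e-6 m, L = 48683e-6 m, dP = 67e3 Pa
Step 2: Q = w * h^3 * dP / (12 * mu * L)
Q = 138e-6 * (63e-6)^3 * 67e3 / (12 * 0.001 * 48683e-6) = 3.95746387e-09 m^3/s
Step 3: Convert Q from m^3/s to nL/s (1 m^3 = 1e12 nL, so multiply by 1e12).
Q = 3957.464 nL/s


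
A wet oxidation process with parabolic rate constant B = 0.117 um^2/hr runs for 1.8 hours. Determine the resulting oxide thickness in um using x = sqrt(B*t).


Step 1: Compute B*t = 0.117 * 1.8 = 0.2106
Step 2: x = sqrt(0.2106)
x = 0.459 um


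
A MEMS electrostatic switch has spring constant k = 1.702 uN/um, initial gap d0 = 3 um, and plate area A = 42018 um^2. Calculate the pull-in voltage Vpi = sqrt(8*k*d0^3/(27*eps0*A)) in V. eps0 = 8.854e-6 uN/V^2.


Step 1: Compute numerator: 8 * k * d0^3 = 8 * 1.702 * 3^3 = 367.632
Step 2: Compute denominator: 27 * eps0 * A = 27 * 8.854e-6 * 42018 = 10.044739
Step 3: Vpi = sqrt(367.632 / 10.044739)
Vpi = 6.05 V


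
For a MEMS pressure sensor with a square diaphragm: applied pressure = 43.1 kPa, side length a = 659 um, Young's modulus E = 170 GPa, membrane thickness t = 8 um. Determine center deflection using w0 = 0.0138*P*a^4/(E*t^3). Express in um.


Step 1: Convert pressure to compatible units (E is in GPa, so P in GPa).
P = 43.1 kPa = 43.1e-6 GPa
Step 2: Compute numerator: 0.0138 * P * a^4.
a^4 = 659^4 = 188599986961
numerator = 0.0138 * 43.1e-6 * 188599986961 = 1.121755e+05
Step 3: Compute denominator: E * t^3 = 170 * 8^3 = 87040
Step 4: w0 = numerator / denominator = 1.121755e+05 / 87040 = 1.2888 um


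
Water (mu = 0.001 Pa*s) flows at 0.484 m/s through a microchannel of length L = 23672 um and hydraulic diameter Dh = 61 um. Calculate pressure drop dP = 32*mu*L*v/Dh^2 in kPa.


Step 1: Convert to SI: L = 23672e-6 m, Dh = 61e-6 m
Step 2: dP = 32 * 0.001 * 23672e-6 * 0.484 / (61e-6)^2
Step 3: dP = 98530.49 Pa
Step 4: Convert to kPa: dP = 98.53 kPa


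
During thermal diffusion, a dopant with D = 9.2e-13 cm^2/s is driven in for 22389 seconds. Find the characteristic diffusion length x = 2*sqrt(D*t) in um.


Step 1: Compute D*t = 9.2e-13 * 22389 = 2.059788e-08 cm^2
Step 2: sqrt(D*t) = 1.4352e-04 cm
Step 3: x = 2 * 1.4352e-04 cm = 2.8704e-04 cm
Step 4: Convert to um (1 cm = 1e4 um): x = 2.87 um


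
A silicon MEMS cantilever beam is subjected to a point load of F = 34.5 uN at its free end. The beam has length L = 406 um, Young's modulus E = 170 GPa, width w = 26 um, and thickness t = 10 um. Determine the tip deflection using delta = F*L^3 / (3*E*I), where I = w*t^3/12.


Step 1: Calculate the second moment of area.
I = w * t^3 / 12 = 26 * 10^3 / 12 = 2166.6667 um^4
Step 2: Convert E to consistent units (1 GPa = 1000 uN/um^2).
E = 170 GPa = 170000 uN/um^2
Step 3: Calculate tip deflection.
delta = F * L^3 / (3 * E * I)
delta = 34.5 * 406^3 / (3 * 170000 * 2166.6667)
delta = 2.0895 um


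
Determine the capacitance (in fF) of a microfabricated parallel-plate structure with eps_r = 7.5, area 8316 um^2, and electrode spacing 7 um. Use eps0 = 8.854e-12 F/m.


Step 1: Convert area to m^2: A = 8316e-12 m^2
Step 2: Convert gap to m: d = 7e-6 m
Step 3: C = eps0 * eps_r * A / d
C = 8.854e-12 * 7.5 * 8316e-12 / 7e-6
Step 4: Convert to fF (multiply by 1e15).
C = 78.89 fF


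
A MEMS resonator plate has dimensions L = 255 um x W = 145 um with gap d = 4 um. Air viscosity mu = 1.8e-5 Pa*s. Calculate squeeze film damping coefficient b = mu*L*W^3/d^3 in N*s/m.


Step 1: Convert to SI.
L = 255e-6 m, W = 145e-6 m, d = 4e-6 m
Step 2: W^3 = (145e-6)^3 = 3.05e-12 m^3
Step 3: d^3 = (4e-6)^3 = 6.40e-17 m^3
Step 4: b = 1.8e-5 * 255e-6 * 3.05e-12 / 6.40e-17
b = 2.19e-04 N*s/m


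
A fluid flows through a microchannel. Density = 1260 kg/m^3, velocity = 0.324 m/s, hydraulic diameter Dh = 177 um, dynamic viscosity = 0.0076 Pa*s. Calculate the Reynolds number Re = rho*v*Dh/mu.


Step 1: Convert Dh to meters: Dh = 177e-6 m
Step 2: Re = rho * v * Dh / mu
Re = 1260 * 0.324 * 177e-6 / 0.0076
Re = 9.508


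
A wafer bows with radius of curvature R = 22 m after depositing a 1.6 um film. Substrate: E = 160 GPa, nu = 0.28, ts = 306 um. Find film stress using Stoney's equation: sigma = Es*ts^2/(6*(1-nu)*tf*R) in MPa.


Step 1: Compute numerator: Es * ts^2 = 160 * 306^2 = 14981760 (GPa*um^2)
Step 2: Compute denominator (R in um): 6*(1-nu)*tf*R = 6*0.72*1.6*22e6 = 152064000.0 (um^2)
Step 3: sigma (GPa) = 14981760 / 152064000.0 = 9.8523e-02 GPa
Step 4: Convert to MPa (x1000): sigma = 98.5 MPa


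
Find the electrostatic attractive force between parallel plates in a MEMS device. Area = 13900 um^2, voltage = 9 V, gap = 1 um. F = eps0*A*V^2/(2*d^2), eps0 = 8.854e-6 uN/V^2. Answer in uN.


Step 1: Identify parameters.
eps0 = 8.854e-6 uN/V^2, A = 13900 um^2, V = 9 V, d = 1 um
Step 2: Compute V^2 = 9^2 = 81
Step 3: Compute d^2 = 1^2 = 1
Step 4: F = 0.5 * 8.854e-6 * 13900 * 81 / 1
F = 4.984 uN


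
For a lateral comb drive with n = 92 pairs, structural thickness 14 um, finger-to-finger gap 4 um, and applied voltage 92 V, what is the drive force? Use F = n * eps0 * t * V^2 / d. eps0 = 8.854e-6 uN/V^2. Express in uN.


Step 1: Parameters: n=92, eps0=8.854e-6 uN/V^2, t=14 um, V=92 V, d=4 um
Step 2: V^2 = 8464
Step 3: F = 92 * 8.854e-6 * 14 * 8464 / 4
F = 24.131 uN


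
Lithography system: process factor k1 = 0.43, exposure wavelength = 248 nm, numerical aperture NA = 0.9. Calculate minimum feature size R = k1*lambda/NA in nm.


Step 1: Identify values: k1 = 0.43, lambda = 248 nm, NA = 0.9
Step 2: R = k1 * lambda / NA
R = 0.43 * 248 / 0.9
R = 118.5 nm


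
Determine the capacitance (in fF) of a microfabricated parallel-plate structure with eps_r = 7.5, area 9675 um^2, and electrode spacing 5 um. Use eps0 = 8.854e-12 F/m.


Step 1: Convert area to m^2: A = 9675e-12 m^2
Step 2: Convert gap to m: d = 5e-6 m
Step 3: C = eps0 * eps_r * A / d
C = 8.854e-12 * 7.5 * 9675e-12 / 5e-6
Step 4: Convert to fF (multiply by 1e15).
C = 128.49 fF


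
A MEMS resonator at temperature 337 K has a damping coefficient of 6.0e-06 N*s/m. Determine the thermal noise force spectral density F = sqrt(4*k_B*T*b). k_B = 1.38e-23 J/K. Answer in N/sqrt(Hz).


Step 1: Compute 4 * k_B * T * b
= 4 * 1.38e-23 * 337 * 6.0e-06
= 1.1161e-25 N^2/Hz
Step 2: F_noise = sqrt(1.1161e-25)
F_noise = 3.34e-13 N/sqrt(Hz)


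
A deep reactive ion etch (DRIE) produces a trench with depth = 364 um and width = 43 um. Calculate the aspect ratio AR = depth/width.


Step 1: AR = depth / width
Step 2: AR = 364 / 43
AR = 8.5


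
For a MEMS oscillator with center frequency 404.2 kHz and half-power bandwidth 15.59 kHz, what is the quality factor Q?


Step 1: Q = f0 / bandwidth
Step 2: Q = 404.2 / 15.59
Q = 25.9


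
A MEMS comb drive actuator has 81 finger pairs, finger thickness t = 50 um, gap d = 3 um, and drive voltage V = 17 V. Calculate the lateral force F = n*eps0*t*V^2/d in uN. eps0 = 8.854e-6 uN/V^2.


Step 1: Parameters: n=81, eps0=8.854e-6 uN/V^2, t=50 um, V=17 V, d=3 um
Step 2: V^2 = 289
Step 3: F = 81 * 8.854e-6 * 50 * 289 / 3
F = 3.454 uN


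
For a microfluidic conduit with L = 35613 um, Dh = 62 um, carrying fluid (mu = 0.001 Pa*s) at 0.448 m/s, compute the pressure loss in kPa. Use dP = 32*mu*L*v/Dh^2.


Step 1: Convert to SI: L = 35613e-6 m, Dh = 62e-6 m
Step 2: dP = 32 * 0.001 * 35613e-6 * 0.448 / (62e-6)^2
Step 3: dP = 132816.85 Pa
Step 4: Convert to kPa: dP = 132.82 kPa


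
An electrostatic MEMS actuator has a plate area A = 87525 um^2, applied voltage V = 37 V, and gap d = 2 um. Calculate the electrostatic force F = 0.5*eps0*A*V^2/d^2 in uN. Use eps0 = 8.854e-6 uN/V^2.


Step 1: Identify parameters.
eps0 = 8.854e-6 uN/V^2, A = 87525 um^2, V = 37 V, d = 2 um
Step 2: Compute V^2 = 37^2 = 1369
Step 3: Compute d^2 = 2^2 = 4
Step 4: F = 0.5 * 8.854e-6 * 87525 * 1369 / 4
F = 132.613 uN


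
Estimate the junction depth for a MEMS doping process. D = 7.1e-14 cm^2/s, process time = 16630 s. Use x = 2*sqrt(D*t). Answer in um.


Step 1: Compute D*t = 7.1e-14 * 16630 = 1.18073e-09 cm^2
Step 2: sqrt(D*t) = 3.4362e-05 cm
Step 3: x = 2 * 3.4362e-05 cm = 6.8724e-05 cm
Step 4: Convert to um (1 cm = 1e4 um): x = 0.687 um


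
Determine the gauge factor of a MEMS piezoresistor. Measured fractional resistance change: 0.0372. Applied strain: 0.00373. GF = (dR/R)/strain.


Step 1: Identify values.
dR/R = 0.0372, strain = 0.00373
Step 2: GF = (dR/R) / strain = 0.0372 / 0.00373
GF = 10.0


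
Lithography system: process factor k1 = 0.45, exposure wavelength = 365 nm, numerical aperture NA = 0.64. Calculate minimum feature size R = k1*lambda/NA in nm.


Step 1: Identify values: k1 = 0.45, lambda = 365 nm, NA = 0.64
Step 2: R = k1 * lambda / NA
R = 0.45 * 365 / 0.64
R = 256.6 nm


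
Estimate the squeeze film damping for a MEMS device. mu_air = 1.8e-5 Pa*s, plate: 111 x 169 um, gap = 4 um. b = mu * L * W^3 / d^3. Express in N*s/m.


Step 1: Convert to SI.
L = 111e-6 m, W = 169e-6 m, d = 4e-6 m
Step 2: W^3 = (169e-6)^3 = 4.83e-12 m^3
Step 3: d^3 = (4e-6)^3 = 6.40e-17 m^3
Step 4: b = 1.8e-5 * 111e-6 * 4.83e-12 / 6.40e-17
b = 1.51e-04 N*s/m


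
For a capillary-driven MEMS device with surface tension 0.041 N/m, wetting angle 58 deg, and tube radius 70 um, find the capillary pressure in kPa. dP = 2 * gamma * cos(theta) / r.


Step 1: cos(58 deg) = 0.5299
Step 2: Convert r to m: r = 70e-6 m
Step 3: dP = 2 * 0.041 * 0.5299 / 70e-6 = 620.7 Pa
Step 4: Convert Pa to kPa (divide by 1000).
dP = 0.62 kPa


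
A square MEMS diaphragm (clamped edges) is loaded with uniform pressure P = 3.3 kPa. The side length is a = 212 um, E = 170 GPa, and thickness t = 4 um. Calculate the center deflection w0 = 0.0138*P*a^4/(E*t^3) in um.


Step 1: Convert pressure to compatible units (E is in GPa, so P in GPa).
P = 3.3 kPa = 3.3e-6 GPa
Step 2: Compute numerator: 0.0138 * P * a^4.
a^4 = 212^4 = 2019963136
numerator = 0.0138 * 3.3e-6 * 2019963136 = 9.199e+01
Step 3: Compute denominator: E * t^3 = 170 * 4^3 = 10880
Step 4: w0 = numerator / denominator = 9.199e+01 / 10880 = 0.0085 um


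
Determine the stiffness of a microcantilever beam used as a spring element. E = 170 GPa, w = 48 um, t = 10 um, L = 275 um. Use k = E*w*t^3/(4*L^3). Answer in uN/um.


Step 1: Convert E to consistent units (1 GPa = 1000 uN/um^2).
E = 170 GPa = 170000 uN/um^2
Step 2: Compute t^3 = 10^3 = 1000
Step 3: Compute L^3 = 275^3 = 20796875
Step 4: k = 170000 * 48 * 1000 / (4 * 20796875)
k = 98.0917 uN/um


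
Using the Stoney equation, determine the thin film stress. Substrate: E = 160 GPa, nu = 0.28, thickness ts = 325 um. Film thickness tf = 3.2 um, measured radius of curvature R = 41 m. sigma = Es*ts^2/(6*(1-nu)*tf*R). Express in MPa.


Step 1: Compute numerator: Es * ts^2 = 160 * 325^2 = 16900000 (GPa*um^2)
Step 2: Compute denominator (R in um): 6*(1-nu)*tf*R = 6*0.72*3.2*41e6 = 566784000.0 (um^2)
Step 3: sigma (GPa) = 16900000 / 566784000.0 = 2.9817e-02 GPa
Step 4: Convert to MPa (x1000): sigma = 29.8 MPa


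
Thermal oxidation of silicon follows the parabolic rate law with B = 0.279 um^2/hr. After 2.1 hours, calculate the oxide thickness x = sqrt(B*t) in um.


Step 1: Compute B*t = 0.279 * 2.1 = 0.5859
Step 2: x = sqrt(0.5859)
x = 0.765 um


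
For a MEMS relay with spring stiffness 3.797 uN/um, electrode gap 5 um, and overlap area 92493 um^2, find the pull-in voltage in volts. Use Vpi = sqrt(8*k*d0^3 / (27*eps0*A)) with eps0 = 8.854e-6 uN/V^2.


Step 1: Compute numerator: 8 * k * d0^3 = 8 * 3.797 * 5^3 = 3797.0
Step 2: Compute denominator: 27 * eps0 * A = 27 * 8.854e-6 * 92493 = 22.111192
Step 3: Vpi = sqrt(3797.0 / 22.111192)
Vpi = 13.1 V


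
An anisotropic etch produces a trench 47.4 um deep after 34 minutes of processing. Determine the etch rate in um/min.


Step 1: Etch rate = depth / time
Step 2: rate = 47.4 / 34
rate = 1.394 um/min


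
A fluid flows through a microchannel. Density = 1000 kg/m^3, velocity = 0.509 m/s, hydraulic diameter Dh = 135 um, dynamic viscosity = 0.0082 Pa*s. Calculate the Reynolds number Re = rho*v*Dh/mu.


Step 1: Convert Dh to meters: Dh = 135e-6 m
Step 2: Re = rho * v * Dh / mu
Re = 1000 * 0.509 * 135e-6 / 0.0082
Re = 8.38


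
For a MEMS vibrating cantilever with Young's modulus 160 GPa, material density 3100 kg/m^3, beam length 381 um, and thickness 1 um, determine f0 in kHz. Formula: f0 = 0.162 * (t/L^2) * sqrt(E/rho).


Step 1: Convert units to SI.
t_SI = 1e-6 m, L_SI = 381e-6 m
Step 2: Calculate sqrt(E/rho).
sqrt(160e9 / 3100) = 7184.21 m/s
Step 3: Compute f0.
f0 = 0.162 * 1e-6 / (381e-6)^2 * 7184.21 = 8017.6 Hz = 8.02 kHz


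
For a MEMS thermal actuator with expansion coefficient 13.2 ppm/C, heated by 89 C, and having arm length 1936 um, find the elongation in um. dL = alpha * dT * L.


Step 1: Convert CTE: alpha = 13.2 ppm/C = 13.2e-6 /C
Step 2: dL = 13.2e-6 * 89 * 1936
dL = 2.2744 um


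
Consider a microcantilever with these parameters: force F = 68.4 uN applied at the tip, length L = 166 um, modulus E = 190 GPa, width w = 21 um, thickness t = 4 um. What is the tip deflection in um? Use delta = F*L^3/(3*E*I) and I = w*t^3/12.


Step 1: Calculate the second moment of area.
I = w * t^3 / 12 = 21 * 4^3 / 12 = 112.0 um^4
Step 2: Convert E to consistent units (1 GPa = 1000 uN/um^2).
E = 190 GPa = 190000 uN/um^2
Step 3: Calculate tip deflection.
delta = F * L^3 / (3 * E * I)
delta = 68.4 * 166^3 / (3 * 190000 * 112.0)
delta = 4.901 um


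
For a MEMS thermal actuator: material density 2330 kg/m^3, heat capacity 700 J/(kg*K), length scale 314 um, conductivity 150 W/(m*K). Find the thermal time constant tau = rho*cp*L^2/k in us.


Step 1: Convert L to m: L = 314e-6 m
Step 2: L^2 = (314e-6)^2 = 9.8596e-08 m^2
Step 3: tau = 2330 * 700 * 9.8596e-08 / 150 = 1.07206717e-03 s
Step 4: Convert to microseconds (multiply by 1e6).
tau = 1072.067 us


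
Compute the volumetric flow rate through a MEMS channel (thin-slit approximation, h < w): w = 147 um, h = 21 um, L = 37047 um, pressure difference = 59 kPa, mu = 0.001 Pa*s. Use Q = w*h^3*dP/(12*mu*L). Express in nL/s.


Step 1: Convert all dimensions to SI (meters).
w = 147e-6 m, h = 21e-6 m, L = 37047e-6 m, dP = 59e3 Pa
Step 2: Q = w * h^3 * dP / (12 * mu * L)
Q = 147e-6 * (21e-6)^3 * 59e3 / (12 * 0.001 * 37047e-6) = 1.8067287e-10 m^3/s
Step 3: Convert Q from m^3/s to nL/s (1 m^3 = 1e12 nL, so multiply by 1e12).
Q = 180.673 nL/s


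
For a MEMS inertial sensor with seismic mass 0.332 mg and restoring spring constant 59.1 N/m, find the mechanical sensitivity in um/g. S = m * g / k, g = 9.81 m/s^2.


Step 1: Convert mass: m = 0.332 mg = 3.32e-07 kg
Step 2: S = m * g / k = 3.32e-07 * 9.81 / 59.1
Step 3: S = 5.51e-08 m/g
Step 4: Convert to um/g: S = 0.055 um/g


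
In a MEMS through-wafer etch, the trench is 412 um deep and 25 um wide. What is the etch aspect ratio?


Step 1: AR = depth / width
Step 2: AR = 412 / 25
AR = 16.5


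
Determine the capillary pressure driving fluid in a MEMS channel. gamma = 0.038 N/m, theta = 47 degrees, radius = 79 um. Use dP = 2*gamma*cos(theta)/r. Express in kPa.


Step 1: cos(47 deg) = 0.682
Step 2: Convert r to m: r = 79e-6 m
Step 3: dP = 2 * 0.038 * 0.682 / 79e-6 = 656.1 Pa
Step 4: Convert Pa to kPa (divide by 1000).
dP = 0.66 kPa


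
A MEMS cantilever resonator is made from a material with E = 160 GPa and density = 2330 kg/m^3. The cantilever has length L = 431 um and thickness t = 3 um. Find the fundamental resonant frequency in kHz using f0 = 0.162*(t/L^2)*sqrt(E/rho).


Step 1: Convert units to SI.
t_SI = 3e-6 m, L_SI = 431e-6 m
Step 2: Calculate sqrt(E/rho).
sqrt(160e9 / 2330) = 8286.71 m/s
Step 3: Compute f0.
f0 = 0.162 * 3e-6 / (431e-6)^2 * 8286.71 = 21680.2 Hz = 21.68 kHz


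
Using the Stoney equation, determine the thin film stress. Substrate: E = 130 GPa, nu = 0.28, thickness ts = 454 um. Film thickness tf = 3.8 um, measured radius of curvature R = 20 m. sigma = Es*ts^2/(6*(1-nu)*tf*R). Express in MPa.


Step 1: Compute numerator: Es * ts^2 = 130 * 454^2 = 26795080 (GPa*um^2)
Step 2: Compute denominator (R in um): 6*(1-nu)*tf*R = 6*0.72*3.8*20e6 = 328320000.0 (um^2)
Step 3: sigma (GPa) = 26795080 / 328320000.0 = 8.1613e-02 GPa
Step 4: Convert to MPa (x1000): sigma = 81.6 MPa


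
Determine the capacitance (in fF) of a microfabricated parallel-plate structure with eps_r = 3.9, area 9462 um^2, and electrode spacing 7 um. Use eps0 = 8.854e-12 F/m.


Step 1: Convert area to m^2: A = 9462e-12 m^2
Step 2: Convert gap to m: d = 7e-6 m
Step 3: C = eps0 * eps_r * A / d
C = 8.854e-12 * 3.9 * 9462e-12 / 7e-6
Step 4: Convert to fF (multiply by 1e15).
C = 46.68 fF


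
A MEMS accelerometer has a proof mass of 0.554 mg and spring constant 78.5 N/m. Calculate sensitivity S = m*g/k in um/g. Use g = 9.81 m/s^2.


Step 1: Convert mass: m = 0.554 mg = 5.54e-07 kg
Step 2: S = m * g / k = 5.54e-07 * 9.81 / 78.5
Step 3: S = 6.92e-08 m/g
Step 4: Convert to um/g: S = 0.069 um/g


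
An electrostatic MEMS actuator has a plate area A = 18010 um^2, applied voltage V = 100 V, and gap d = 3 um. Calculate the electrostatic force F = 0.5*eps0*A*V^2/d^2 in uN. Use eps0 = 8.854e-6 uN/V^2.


Step 1: Identify parameters.
eps0 = 8.854e-6 uN/V^2, A = 18010 um^2, V = 100 V, d = 3 um
Step 2: Compute V^2 = 100^2 = 10000
Step 3: Compute d^2 = 3^2 = 9
Step 4: F = 0.5 * 8.854e-6 * 18010 * 10000 / 9
F = 88.589 uN


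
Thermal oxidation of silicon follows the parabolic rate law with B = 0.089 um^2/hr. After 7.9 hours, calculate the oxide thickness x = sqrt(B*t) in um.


Step 1: Compute B*t = 0.089 * 7.9 = 0.7031
Step 2: x = sqrt(0.7031)
x = 0.839 um


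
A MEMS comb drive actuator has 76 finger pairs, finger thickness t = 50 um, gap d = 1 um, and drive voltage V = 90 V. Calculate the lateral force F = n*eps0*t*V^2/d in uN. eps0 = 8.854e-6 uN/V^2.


Step 1: Parameters: n=76, eps0=8.854e-6 uN/V^2, t=50 um, V=90 V, d=1 um
Step 2: V^2 = 8100
Step 3: F = 76 * 8.854e-6 * 50 * 8100 / 1
F = 272.526 uN


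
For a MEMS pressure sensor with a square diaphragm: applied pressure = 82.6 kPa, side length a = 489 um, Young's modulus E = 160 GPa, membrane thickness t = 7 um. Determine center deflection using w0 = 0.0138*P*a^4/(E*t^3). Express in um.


Step 1: Convert pressure to compatible units (E is in GPa, so P in GPa).
P = 82.6 kPa = 82.6e-6 GPa
Step 2: Compute numerator: 0.0138 * P * a^4.
a^4 = 489^4 = 57178852641
numerator = 0.0138 * 82.6e-6 * 57178852641 = 6.517703e+04
Step 3: Compute denominator: E * t^3 = 160 * 7^3 = 54880
Step 4: w0 = numerator / denominator = 6.517703e+04 / 54880 = 1.1876 um


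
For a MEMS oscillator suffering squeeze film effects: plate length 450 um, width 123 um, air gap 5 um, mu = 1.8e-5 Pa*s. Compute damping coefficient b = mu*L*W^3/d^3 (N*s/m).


Step 1: Convert to SI.
L = 450e-6 m, W = 123e-6 m, d = 5e-6 m
Step 2: W^3 = (123e-6)^3 = 1.86e-12 m^3
Step 3: d^3 = (5e-6)^3 = 1.25e-16 m^3
Step 4: b = 1.8e-5 * 450e-6 * 1.86e-12 / 1.25e-16
b = 1.21e-04 N*s/m


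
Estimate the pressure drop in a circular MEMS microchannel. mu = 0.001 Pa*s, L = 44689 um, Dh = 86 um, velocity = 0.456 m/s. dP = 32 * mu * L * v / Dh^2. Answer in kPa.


Step 1: Convert to SI: L = 44689e-6 m, Dh = 86e-6 m
Step 2: dP = 32 * 0.001 * 44689e-6 * 0.456 / (86e-6)^2
Step 3: dP = 88169.54 Pa
Step 4: Convert to kPa: dP = 88.17 kPa


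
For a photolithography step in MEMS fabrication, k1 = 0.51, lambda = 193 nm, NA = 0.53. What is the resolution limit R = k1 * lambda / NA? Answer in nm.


Step 1: Identify values: k1 = 0.51, lambda = 193 nm, NA = 0.53
Step 2: R = k1 * lambda / NA
R = 0.51 * 193 / 0.53
R = 185.7 nm
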